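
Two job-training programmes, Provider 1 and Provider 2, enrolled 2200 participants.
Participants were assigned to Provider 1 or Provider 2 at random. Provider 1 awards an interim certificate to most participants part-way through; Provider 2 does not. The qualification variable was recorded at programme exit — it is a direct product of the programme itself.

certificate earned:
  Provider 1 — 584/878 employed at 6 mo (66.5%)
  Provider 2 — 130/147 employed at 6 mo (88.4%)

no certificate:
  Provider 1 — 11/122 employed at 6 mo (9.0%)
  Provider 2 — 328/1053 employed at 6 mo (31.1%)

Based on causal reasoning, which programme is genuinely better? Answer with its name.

Because the programme influences qualification attained during the programme, qualification attained during the programme is a post-treatment mediator, not a confounder. Stratifying on it would bias the estimate; the causal effect is the crude pooled difference.
Pooled: Provider 1 59.5% vs Provider 2 38.2%; Provider 1 is higher overall.

Provider 1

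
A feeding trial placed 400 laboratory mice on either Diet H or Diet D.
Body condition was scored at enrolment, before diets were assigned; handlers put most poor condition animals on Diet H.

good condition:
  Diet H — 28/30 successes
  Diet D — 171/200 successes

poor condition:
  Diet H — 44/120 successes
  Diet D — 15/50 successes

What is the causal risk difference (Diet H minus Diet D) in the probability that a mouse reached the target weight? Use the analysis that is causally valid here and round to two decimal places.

The stratified and pooled comparisons disagree (Diet H wins within each starting body condition; Diet D wins overall), so the answer turns on the causal role of starting body condition.
Here starting body condition is a common cause — it drives both which diet a case falls under and the outcome. The crude comparison mixes populations; the stratum-specific rates are the causally relevant ones.
Adjusting over the population distribution of starting body condition: 0.575·(0.933−0.855) + 0.425·(0.367−0.300) = +0.073.

+0.07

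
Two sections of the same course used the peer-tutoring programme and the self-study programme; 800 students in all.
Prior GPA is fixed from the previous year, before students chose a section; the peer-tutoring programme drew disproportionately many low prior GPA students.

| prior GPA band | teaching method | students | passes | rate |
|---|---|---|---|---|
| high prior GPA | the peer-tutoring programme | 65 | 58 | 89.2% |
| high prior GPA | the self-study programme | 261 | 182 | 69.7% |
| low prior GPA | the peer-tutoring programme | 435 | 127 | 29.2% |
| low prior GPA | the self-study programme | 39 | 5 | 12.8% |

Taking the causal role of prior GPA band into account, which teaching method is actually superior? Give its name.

the peer-tutoring programme

the peer-tutoring programme is higher inside every prior GPA band stratum but the self-study programme is higher in aggregate. Whether to stratify depends on how prior GPA band relates to the teaching method.
Since prior GPA band is a pre-existing factor (not a product of the teaching method) and it affects the outcome on its own, it is a confounder. The stratified rates, not the pooled rate, identify the causal effect.
Within each level — high prior GPA: 89.2% vs 69.7%; low prior GPA: 29.2% vs 12.8% — the peer-tutoring programme is higher every time.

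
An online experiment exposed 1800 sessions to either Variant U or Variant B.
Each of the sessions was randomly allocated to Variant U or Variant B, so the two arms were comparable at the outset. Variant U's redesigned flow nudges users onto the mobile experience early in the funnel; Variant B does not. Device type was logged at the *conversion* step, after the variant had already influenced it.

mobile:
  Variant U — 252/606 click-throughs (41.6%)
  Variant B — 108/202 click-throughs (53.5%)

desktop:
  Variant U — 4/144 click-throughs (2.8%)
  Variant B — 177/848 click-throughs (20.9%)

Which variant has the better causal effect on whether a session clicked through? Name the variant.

Variant U

Within every device type level Variant B has the higher rate, yet pooled Variant U does — Simpson's reversal.
Because the variant influences device type, device type is a post-treatment mediator, not a confounder. Stratifying on it would bias the estimate; the causal effect is the crude pooled difference.
Pooled: Variant U 34.1% vs Variant B 27.1%; Variant U is higher overall.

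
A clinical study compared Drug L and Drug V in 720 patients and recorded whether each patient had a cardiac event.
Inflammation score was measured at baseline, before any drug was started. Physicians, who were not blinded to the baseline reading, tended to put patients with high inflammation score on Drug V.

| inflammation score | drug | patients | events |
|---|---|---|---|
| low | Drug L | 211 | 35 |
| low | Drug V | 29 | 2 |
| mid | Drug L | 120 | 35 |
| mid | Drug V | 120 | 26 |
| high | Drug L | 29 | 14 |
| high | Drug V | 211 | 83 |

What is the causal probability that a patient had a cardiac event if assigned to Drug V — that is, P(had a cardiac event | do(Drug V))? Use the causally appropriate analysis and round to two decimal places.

0.23

Inflammation score differs across drugs for reasons unrelated to any effect of the drug itself, and it separately predicts the outcome — a classic confounder. We must compare within inflammation score levels.
Standardising Drug V to the population inflammation score mix: 0.333·2/29 + 0.333·26/120 + 0.333·83/211 = 0.226.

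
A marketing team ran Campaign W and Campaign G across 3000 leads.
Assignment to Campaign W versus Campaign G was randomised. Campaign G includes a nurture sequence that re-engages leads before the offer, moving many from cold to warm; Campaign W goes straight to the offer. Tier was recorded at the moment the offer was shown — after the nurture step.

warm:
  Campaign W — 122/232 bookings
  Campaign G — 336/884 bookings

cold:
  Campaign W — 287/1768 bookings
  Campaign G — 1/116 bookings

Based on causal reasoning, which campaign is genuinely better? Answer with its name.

Within every engagement tier level Campaign W has the higher rate, yet pooled Campaign G does — Simpson's reversal.
Stratifying would compare campaigns among leads the campaigns themselves sorted into engagement tier groups — a form of selection on an intermediate. The unconditioned pooled rates give the total causal effect.
Pooled: Campaign W 20.4% vs Campaign G 33.7%; Campaign G is higher overall.

Campaign G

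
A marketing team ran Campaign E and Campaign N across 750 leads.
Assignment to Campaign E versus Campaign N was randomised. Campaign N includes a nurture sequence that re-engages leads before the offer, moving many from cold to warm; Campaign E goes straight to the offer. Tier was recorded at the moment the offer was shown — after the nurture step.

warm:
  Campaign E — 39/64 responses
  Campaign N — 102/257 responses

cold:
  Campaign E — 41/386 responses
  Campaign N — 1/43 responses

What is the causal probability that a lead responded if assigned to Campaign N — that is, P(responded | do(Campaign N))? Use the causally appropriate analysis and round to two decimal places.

0.34

Engagement tier lies on the pathway campaign → engagement tier → outcome, so adjusting for it blocks the indirect effect. For the total causal effect of campaign, use the unadjusted pooled rates.
So P(outcome | do(Campaign N)) is just the pooled rate for Campaign N: 103/300 = 0.343.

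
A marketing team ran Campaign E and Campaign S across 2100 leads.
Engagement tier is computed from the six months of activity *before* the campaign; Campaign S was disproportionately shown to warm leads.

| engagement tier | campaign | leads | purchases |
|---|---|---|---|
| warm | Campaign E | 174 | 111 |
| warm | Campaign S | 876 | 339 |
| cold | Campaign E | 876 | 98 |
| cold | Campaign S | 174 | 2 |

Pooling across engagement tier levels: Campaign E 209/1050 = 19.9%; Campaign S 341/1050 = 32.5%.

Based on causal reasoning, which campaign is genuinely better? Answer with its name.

Engagement tier differs across campaigns for reasons unrelated to any effect of the campaign itself, and it separately predicts the outcome — a classic confounder. We must compare within engagement tier levels.
Within each level — warm: 63.8% vs 38.7%; cold: 11.2% vs 1.1% — Campaign E is higher every time.

Campaign E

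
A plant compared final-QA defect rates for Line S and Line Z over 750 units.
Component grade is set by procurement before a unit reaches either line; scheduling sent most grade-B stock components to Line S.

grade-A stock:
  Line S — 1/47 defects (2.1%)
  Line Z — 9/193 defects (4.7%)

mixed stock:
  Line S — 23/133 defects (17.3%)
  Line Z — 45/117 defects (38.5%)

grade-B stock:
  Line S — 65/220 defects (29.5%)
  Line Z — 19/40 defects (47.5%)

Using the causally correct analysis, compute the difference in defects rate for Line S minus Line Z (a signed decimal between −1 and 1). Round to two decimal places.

Within every component grade level Line S has the lower rate, yet pooled Line Z does — Simpson's reversal.
Nothing the line does changes component grade; the imbalance is an allocation artefact. With component grade also predicting the outcome, the pooled figure is confounded, and the within-stratum comparison is the causal one.
Adjusting over the population distribution of component grade: 0.320·(0.021−0.047) + 0.333·(0.173−0.385) + 0.347·(0.295−0.475) = -0.141.

-0.14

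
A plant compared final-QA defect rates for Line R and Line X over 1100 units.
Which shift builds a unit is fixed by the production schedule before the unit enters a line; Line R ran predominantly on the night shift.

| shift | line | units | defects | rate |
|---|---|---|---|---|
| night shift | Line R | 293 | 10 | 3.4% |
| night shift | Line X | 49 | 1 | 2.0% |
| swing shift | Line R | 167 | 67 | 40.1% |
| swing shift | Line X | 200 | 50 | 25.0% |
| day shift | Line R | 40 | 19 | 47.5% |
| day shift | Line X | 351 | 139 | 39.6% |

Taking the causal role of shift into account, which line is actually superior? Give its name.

Line X

Shift satisfies the back-door criterion: it is not a descendant of the line, and it blocks the spurious path from line to outcome. Adjusting for it (i.e., using the within-shift rates) gives the causal effect.
Within each level — night shift: 3.4% vs 2.0%; swing shift: 40.1% vs 25.0%; day shift: 47.5% vs 39.6% — Line X is lower every time.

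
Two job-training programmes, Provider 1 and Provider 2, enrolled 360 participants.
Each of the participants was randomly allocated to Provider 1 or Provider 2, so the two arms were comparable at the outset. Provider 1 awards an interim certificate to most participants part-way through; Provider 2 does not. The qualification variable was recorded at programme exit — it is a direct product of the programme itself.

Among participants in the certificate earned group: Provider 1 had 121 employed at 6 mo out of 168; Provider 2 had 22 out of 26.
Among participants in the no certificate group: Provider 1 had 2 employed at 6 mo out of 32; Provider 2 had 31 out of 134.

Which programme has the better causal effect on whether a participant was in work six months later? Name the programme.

Provider 1

Within every qualification attained during the programme level Provider 2 has the higher rate, yet pooled Provider 1 does — Simpson's reversal.
Qualification attained during the programme here is a post-treatment variable shaped by the programme; conditioning on it would introduce bias rather than remove it. The overall comparison is the causal one.
Pooled: Provider 1 61.5% vs Provider 2 33.1%; Provider 1 is higher overall.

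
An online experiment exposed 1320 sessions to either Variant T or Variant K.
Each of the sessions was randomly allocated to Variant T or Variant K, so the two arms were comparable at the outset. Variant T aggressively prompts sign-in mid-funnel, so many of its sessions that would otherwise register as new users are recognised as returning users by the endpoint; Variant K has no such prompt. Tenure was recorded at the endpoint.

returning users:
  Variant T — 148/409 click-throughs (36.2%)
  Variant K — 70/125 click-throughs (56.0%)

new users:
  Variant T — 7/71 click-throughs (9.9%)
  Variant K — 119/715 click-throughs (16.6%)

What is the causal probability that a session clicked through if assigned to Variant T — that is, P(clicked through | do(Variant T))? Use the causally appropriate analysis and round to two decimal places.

0.32

The user tenure-specific comparison favours Variant K throughout, but the pooled figures favour Variant T. The question is whether to condition on user tenure.
User tenure here is a post-treatment variable shaped by the variant; conditioning on it would introduce bias rather than remove it. The overall comparison is the causal one.
So P(outcome | do(Variant T)) is just the pooled rate for Variant T: 155/480 = 0.323.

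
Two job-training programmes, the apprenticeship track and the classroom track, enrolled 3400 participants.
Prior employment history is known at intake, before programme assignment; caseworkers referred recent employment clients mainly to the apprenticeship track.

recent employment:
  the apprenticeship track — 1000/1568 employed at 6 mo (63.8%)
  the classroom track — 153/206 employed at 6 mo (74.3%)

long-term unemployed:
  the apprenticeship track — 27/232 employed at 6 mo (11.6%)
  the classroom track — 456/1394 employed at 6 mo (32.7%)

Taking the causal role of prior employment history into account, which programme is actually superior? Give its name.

Prior employment history differs across programmes for reasons unrelated to any effect of the programme itself, and it separately predicts the outcome — a classic confounder. We must compare within prior employment history levels.
Within each level — recent employment: 63.8% vs 74.3%; long-term unemployed: 11.6% vs 32.7% — the classroom track is higher every time.

the classroom track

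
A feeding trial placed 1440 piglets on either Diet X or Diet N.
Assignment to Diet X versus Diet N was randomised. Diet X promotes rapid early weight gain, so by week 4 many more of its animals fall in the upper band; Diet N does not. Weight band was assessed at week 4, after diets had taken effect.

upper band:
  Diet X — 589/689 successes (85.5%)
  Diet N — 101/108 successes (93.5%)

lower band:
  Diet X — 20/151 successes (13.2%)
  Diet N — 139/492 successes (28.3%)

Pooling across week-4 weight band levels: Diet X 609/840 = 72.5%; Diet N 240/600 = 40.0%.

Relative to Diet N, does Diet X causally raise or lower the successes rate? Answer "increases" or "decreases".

Week-4 weight band lies on the pathway diet → week-4 weight band → outcome, so adjusting for it blocks the indirect effect. For the total causal effect of diet, use the unadjusted pooled rates.
Pooled: Diet X 72.5% vs Diet N 40.0%; Diet X is higher overall.

increases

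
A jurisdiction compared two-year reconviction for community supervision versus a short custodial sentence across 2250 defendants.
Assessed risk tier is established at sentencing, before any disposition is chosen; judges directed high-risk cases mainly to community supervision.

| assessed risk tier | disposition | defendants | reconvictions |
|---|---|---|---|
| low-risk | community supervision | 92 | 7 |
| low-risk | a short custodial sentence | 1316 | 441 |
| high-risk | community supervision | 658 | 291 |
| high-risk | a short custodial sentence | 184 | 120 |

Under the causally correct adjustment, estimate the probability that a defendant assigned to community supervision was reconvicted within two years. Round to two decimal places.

Assessed risk tier differs across dispositions for reasons unrelated to any effect of the disposition itself, and it separately predicts the outcome — a classic confounder. We must compare within assessed risk tier levels.
Standardising community supervision to the population assessed risk tier mix: 0.626·7/92 + 0.374·291/658 = 0.213.

0.21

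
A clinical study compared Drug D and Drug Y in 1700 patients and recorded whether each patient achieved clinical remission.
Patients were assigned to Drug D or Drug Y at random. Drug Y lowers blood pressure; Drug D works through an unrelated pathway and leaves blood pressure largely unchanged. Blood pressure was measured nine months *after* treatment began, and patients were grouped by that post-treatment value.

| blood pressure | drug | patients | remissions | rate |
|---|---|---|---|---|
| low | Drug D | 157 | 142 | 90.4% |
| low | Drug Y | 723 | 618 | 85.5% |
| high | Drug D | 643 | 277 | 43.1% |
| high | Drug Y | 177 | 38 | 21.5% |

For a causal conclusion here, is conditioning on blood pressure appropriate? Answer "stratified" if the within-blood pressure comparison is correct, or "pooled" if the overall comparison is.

Within every blood pressure level Drug D has the higher rate, yet pooled Drug Y does — Simpson's reversal.
Blood pressure is recorded after the drug and is itself shifted by it — it sits on the causal path from drug to outcome. Conditioning on a mediator would strip out part of the effect we want; the pooled comparison gives the total causal effect.
Pooled: Drug D 52.4% vs Drug Y 72.9%; Drug Y is higher overall.

pooled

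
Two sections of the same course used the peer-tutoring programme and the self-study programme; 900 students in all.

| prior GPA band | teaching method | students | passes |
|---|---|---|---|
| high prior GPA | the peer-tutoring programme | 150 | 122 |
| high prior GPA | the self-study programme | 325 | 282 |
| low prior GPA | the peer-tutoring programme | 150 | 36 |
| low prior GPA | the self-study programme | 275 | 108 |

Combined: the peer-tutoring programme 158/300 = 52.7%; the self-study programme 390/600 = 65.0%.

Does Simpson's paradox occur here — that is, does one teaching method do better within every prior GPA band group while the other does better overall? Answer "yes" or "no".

Within each prior GPA band level (high prior GPA 81.3% vs 86.8%; low prior GPA 24.0% vs 39.3%), the self-study programme has the higher rate every time. Pooled: 52.7% vs 65.0% — the self-study programme has the higher rate overall. They agree.

no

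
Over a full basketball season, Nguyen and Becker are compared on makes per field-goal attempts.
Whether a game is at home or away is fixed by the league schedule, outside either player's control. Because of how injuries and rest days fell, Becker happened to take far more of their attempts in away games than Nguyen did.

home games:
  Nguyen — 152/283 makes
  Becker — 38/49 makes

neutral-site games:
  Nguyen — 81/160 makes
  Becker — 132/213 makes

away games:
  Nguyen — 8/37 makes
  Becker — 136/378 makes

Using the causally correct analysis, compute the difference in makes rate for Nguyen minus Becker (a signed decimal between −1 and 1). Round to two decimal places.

Becker is higher inside every game venue stratum but Nguyen is higher in aggregate. Whether to stratify depends on how game venue relates to the player.
The imbalance in game venue arose from how field-goal attempts were allocated, not from anything the player did; and game venue independently affects the outcome. The pooled gap is confounded — condition on game venue.
Adjusting over the population distribution of game venue: 0.296·(0.537−0.776) + 0.333·(0.506−0.620) + 0.371·(0.216−0.360) = -0.162.

-0.16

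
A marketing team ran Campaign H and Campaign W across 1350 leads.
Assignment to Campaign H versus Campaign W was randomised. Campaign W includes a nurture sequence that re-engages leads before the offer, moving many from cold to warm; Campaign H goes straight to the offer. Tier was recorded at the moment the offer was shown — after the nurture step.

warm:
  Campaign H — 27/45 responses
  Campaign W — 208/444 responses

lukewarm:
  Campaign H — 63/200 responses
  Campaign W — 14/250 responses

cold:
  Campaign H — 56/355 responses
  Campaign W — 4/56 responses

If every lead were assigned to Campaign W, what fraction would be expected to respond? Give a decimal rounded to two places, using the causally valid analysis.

The engagement tier-specific comparison favours Campaign H throughout, but the pooled figures favour Campaign W. The question is whether to condition on engagement tier.
Engagement tier is recorded after the campaign and is itself shifted by it — it sits on the causal path from campaign to outcome. Conditioning on a mediator would strip out part of the effect we want; the pooled comparison gives the total causal effect.
So P(outcome | do(Campaign W)) is just the pooled rate for Campaign W: 226/750 = 0.301.

0.30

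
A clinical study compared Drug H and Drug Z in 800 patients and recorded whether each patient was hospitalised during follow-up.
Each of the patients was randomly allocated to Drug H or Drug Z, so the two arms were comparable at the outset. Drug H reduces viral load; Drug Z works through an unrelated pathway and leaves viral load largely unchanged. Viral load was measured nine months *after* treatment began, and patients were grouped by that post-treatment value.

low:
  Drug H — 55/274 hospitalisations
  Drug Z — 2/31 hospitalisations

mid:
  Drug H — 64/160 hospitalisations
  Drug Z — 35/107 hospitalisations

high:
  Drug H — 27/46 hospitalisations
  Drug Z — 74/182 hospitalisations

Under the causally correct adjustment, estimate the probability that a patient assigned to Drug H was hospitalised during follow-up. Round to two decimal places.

Viral load is downstream of the drug. One should not condition on a consequence of treatment, so the overall rates are the right comparison.
So P(outcome | do(Drug H)) is just the pooled rate for Drug H: 146/480 = 0.304.

0.30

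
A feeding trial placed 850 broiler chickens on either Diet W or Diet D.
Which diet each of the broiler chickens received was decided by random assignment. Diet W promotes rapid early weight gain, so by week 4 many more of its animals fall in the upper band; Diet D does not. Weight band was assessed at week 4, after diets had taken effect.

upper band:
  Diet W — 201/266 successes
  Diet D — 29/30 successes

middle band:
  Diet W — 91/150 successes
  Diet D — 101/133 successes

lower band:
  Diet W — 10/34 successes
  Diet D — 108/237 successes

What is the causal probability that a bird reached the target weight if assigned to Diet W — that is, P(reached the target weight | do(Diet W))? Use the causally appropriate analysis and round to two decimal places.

0.67

Week-4 weight band here is a post-treatment variable shaped by the diet; conditioning on it would introduce bias rather than remove it. The overall comparison is the causal one.
So P(outcome | do(Diet W)) is just the pooled rate for Diet W: 302/450 = 0.671.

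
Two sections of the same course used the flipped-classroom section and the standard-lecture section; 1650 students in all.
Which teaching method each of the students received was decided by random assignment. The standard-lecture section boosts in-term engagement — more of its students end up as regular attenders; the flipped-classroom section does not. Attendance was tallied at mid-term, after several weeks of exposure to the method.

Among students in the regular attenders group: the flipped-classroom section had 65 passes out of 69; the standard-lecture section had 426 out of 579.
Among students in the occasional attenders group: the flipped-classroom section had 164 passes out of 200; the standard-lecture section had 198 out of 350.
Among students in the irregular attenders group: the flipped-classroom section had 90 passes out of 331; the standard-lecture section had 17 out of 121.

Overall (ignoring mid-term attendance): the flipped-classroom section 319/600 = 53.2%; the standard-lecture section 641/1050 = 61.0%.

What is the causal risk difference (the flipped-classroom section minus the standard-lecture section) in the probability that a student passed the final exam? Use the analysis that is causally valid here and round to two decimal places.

-0.08

Mid-term attendance is recorded after the teaching method and is itself shifted by it — it sits on the causal path from teaching method to outcome. Conditioning on a mediator would strip out part of the effect we want; the pooled comparison gives the total causal effect.
The causal difference is the pooled difference: 0.532 − 0.610 = -0.079.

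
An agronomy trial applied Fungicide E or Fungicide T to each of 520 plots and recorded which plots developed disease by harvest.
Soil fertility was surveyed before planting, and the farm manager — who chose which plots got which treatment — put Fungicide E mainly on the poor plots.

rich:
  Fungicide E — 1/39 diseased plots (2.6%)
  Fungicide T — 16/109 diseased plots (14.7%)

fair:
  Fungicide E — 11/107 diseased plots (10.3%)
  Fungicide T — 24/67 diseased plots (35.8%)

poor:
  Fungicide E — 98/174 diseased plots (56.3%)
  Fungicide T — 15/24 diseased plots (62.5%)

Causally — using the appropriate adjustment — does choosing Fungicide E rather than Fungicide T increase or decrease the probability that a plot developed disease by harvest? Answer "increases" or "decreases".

The stratified and pooled comparisons disagree (Fungicide E wins within each soil fertility; Fungicide T wins overall), so the answer turns on the causal role of soil fertility.
Here soil fertility is a common cause — it drives both which fungicide a case falls under and the outcome. The crude comparison mixes populations; the stratum-specific rates are the causally relevant ones.
Within each level — rich: 2.6% vs 14.7%; fair: 10.3% vs 35.8%; poor: 56.3% vs 62.5% — Fungicide E is lower every time.

decreases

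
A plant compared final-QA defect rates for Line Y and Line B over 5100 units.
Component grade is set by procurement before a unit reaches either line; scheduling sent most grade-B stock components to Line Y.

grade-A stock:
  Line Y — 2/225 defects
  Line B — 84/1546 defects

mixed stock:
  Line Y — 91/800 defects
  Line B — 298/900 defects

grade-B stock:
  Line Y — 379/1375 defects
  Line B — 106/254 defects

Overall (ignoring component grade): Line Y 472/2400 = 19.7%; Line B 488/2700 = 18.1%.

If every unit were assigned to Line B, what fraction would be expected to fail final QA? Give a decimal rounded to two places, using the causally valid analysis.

0.26

Here component grade is a common cause — it drives both which line a case falls under and the outcome. The crude comparison mixes populations; the stratum-specific rates are the causally relevant ones.
Standardising Line B to the population component grade mix: 0.347·84/1546 + 0.333·298/900 + 0.319·106/254 = 0.263.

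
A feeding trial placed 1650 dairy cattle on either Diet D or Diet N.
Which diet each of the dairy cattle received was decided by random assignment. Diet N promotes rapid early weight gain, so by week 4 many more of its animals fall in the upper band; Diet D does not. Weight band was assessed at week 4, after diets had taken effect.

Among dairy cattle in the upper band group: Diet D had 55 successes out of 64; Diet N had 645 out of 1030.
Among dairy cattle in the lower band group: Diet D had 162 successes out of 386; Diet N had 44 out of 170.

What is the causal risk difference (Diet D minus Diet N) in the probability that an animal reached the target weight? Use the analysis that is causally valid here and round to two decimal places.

-0.09

Week-4 weight band is downstream of the diet. One should not condition on a consequence of treatment, so the overall rates are the right comparison.
The causal difference is the pooled difference: 0.482 − 0.574 = -0.092.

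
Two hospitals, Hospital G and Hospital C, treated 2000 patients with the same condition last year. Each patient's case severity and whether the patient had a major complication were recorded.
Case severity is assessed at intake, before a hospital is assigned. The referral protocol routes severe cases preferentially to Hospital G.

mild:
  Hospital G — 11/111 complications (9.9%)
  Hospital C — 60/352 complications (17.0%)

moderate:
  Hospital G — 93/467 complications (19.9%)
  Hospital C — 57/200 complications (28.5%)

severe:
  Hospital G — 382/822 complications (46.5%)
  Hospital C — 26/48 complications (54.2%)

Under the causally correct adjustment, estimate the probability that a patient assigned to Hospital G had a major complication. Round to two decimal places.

0.29

Here case severity is a common cause — it drives both which hospital a case falls under and the outcome. The crude comparison mixes populations; the stratum-specific rates are the causally relevant ones.
Standardising Hospital G to the population case severity mix: 0.232·11/111 + 0.334·93/467 + 0.435·382/822 = 0.292.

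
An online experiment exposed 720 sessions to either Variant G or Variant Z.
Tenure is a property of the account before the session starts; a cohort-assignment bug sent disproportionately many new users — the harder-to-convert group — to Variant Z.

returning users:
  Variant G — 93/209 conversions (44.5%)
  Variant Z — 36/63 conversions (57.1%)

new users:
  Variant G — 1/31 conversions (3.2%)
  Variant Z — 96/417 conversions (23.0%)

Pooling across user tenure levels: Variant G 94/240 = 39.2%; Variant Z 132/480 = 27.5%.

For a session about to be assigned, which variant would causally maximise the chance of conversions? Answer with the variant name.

Variant Z

The stratified and pooled comparisons disagree (Variant Z wins within each user tenure; Variant G wins overall), so the answer turns on the causal role of user tenure.
User tenure differs across variants for reasons unrelated to any effect of the variant itself, and it separately predicts the outcome — a classic confounder. We must compare within user tenure levels.
Within each level — returning users: 44.5% vs 57.1%; new users: 3.2% vs 23.0% — Variant Z is higher every time.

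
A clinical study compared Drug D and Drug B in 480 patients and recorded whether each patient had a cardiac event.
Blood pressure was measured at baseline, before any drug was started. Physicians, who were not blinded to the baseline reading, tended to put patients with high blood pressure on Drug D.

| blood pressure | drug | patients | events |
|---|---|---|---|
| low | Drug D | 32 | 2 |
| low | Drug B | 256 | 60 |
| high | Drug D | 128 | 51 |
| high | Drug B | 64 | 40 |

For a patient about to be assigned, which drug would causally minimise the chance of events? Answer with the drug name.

Drug D

Blood pressure differs across drugs for reasons unrelated to any effect of the drug itself, and it separately predicts the outcome — a classic confounder. We must compare within blood pressure levels.
Within each level — low: 6.2% vs 23.4%; high: 39.8% vs 62.5% — Drug D is lower every time.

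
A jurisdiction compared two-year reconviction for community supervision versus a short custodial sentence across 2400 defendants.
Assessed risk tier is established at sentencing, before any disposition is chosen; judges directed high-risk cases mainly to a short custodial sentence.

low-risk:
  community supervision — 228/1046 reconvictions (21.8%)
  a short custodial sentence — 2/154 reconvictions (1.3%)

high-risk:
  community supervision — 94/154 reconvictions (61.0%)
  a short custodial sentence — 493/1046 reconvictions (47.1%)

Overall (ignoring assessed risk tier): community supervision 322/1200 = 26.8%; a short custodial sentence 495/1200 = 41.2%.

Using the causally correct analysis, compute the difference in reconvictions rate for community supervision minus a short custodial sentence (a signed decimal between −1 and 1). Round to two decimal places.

The assessed risk tier-specific comparison favours a short custodial sentence throughout, but the pooled figures favour community supervision. The question is whether to condition on assessed risk tier.
Since assessed risk tier is a pre-existing factor (not a product of the disposition) and it affects the outcome on its own, it is a confounder. The stratified rates, not the pooled rate, identify the causal effect.
Adjusting over the population distribution of assessed risk tier: 0.500·(0.218−0.013) + 0.500·(0.610−0.471) = +0.172.

+0.17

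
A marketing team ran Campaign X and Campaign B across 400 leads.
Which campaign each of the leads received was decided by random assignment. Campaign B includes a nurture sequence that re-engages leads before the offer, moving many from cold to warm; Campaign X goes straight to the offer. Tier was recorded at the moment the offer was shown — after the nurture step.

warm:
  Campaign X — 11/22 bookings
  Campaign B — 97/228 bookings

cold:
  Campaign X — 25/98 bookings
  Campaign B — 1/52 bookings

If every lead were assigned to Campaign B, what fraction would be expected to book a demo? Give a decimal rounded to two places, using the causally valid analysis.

0.35

Within every engagement tier level Campaign X has the higher rate, yet pooled Campaign B does — Simpson's reversal.
Engagement tier is recorded after the campaign and is itself shifted by it — it sits on the causal path from campaign to outcome. Conditioning on a mediator would strip out part of the effect we want; the pooled comparison gives the total causal effect.
So P(outcome | do(Campaign B)) is just the pooled rate for Campaign B: 98/280 = 0.350.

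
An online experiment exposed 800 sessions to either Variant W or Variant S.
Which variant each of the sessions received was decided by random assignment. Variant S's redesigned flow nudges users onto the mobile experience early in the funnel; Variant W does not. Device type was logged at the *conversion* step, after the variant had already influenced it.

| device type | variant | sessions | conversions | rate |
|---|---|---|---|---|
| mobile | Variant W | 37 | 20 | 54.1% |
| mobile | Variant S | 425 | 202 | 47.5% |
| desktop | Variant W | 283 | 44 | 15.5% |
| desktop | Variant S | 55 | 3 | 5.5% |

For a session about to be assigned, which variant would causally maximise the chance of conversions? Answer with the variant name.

The distribution of device type is itself part of what the variant does — it is an intermediate outcome. Holding it fixed would remove that part of the effect; the total effect is the pooled difference.
Pooled: Variant W 20.0% vs Variant S 42.7%; Variant S is higher overall.

Variant S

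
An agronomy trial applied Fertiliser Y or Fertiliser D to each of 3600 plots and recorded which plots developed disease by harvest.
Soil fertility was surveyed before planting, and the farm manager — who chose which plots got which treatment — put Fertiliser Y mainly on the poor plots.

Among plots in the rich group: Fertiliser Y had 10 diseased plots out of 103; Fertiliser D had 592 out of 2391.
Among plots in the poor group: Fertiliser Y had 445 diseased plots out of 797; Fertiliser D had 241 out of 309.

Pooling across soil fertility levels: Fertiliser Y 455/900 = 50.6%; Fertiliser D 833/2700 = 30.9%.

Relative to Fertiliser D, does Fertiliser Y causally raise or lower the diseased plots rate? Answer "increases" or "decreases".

decreases

Within every soil fertility level Fertiliser Y has the lower rate, yet pooled Fertiliser D does — Simpson's reversal.
The imbalance in soil fertility arose from how plots were allocated, not from anything the fertiliser did; and soil fertility independently affects the outcome. The pooled gap is confounded — condition on soil fertility.
Within each level — rich: 9.7% vs 24.8%; poor: 55.8% vs 78.0% — Fertiliser Y is lower every time.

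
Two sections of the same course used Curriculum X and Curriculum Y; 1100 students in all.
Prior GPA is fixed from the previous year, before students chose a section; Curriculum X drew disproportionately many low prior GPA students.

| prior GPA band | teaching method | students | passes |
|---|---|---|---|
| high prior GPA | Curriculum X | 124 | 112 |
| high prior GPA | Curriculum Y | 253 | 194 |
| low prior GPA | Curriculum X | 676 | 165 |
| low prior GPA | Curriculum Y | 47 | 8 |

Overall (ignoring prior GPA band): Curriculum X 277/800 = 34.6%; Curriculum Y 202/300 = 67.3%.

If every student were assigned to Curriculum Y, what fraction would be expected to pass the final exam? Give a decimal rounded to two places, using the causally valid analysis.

Prior GPA band is set before the teaching method has any effect — it is not caused by the teaching method — and it independently drives the outcome. That makes it a confounder, so the causal comparison is within prior GPA band levels.
Standardising Curriculum Y to the population prior GPA band mix: 0.343·194/253 + 0.657·8/47 = 0.375.

0.37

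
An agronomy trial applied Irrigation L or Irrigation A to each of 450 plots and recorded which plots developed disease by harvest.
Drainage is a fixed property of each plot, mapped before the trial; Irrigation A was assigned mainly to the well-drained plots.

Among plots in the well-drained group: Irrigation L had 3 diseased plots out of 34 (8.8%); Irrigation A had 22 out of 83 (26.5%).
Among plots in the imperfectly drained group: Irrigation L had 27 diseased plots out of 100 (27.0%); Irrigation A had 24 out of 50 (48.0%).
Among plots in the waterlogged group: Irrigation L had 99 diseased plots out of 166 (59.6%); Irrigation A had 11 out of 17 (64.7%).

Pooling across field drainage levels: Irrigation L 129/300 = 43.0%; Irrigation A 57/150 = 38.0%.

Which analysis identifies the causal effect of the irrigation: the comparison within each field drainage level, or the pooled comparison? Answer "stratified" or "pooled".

stratified

The field drainage-specific comparison favours Irrigation L throughout, but the pooled figures favour Irrigation A. The question is whether to condition on field drainage.
Since field drainage is a pre-existing factor (not a product of the irrigation) and it affects the outcome on its own, it is a confounder. The stratified rates, not the pooled rate, identify the causal effect.
Within each level — well-drained: 8.8% vs 26.5%; imperfectly drained: 27.0% vs 48.0%; waterlogged: 59.6% vs 64.7% — Irrigation L is lower every time.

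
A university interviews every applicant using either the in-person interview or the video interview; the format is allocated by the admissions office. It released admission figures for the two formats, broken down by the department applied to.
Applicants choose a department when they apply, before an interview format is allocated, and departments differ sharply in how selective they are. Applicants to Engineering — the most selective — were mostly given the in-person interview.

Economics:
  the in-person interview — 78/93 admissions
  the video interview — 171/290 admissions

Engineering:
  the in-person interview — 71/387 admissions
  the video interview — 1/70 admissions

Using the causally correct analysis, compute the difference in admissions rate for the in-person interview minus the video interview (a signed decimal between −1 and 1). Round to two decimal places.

the in-person interview is higher inside every department stratum but the video interview is higher in aggregate. Whether to stratify depends on how department relates to the interview format.
Here department is a common cause — it drives both which interview format a case falls under and the outcome. The crude comparison mixes populations; the stratum-specific rates are the causally relevant ones.
Adjusting over the population distribution of department: 0.456·(0.839−0.590) + 0.544·(0.183−0.014) = +0.206.

+0.21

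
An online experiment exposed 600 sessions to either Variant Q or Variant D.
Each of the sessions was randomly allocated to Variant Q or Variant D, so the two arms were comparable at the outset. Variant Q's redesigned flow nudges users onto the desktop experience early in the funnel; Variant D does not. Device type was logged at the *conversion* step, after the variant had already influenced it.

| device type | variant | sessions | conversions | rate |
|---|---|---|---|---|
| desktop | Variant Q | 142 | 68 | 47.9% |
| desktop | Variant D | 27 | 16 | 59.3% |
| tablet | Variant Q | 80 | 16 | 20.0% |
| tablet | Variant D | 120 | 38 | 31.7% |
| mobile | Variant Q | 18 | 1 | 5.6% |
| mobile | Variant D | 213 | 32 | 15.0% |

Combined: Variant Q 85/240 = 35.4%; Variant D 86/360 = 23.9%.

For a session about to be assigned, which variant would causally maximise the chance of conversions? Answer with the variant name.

Variant Q

Stratifying would compare variants among sessions the variants themselves sorted into device type groups — a form of selection on an intermediate. The unconditioned pooled rates give the total causal effect.
Pooled: Variant Q 35.4% vs Variant D 23.9%; Variant Q is higher overall.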